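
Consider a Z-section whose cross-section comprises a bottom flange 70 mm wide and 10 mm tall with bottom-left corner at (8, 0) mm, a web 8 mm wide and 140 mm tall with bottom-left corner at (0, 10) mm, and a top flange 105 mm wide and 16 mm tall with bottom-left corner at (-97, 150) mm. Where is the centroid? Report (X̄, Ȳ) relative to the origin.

X̄ = -11.48 mm, Ȳ = 102.44 mm

bottom flange: A = 70 × 10 = 700.00, centroid at (43.00, 5.00).
web: A = 8 × 140 = 1120.00, centroid at (4.00, 80.00).
top flange: A = 105 × 16 = 1680.00, centroid at (-44.50, 158.00).
ΣA = 3500.00 mm²
ΣAX̄ = (700.00)(43.00) + (1120.00)(4.00) + (1680.00)(-44.50) = -40180.00 mm³
ΣAȲ = (700.00)(5.00) + (1120.00)(80.00) + (1680.00)(158.00) = 358540.00 mm³
X̄ = -40180.00 / 3500.00 = -11.48 mm
Ȳ = 358540.00 / 3500.00 = 102.44 mm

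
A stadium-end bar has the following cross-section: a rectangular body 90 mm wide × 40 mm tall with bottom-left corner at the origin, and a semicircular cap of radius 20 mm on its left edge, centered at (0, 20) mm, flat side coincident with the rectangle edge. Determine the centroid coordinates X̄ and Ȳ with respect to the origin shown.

rectangular body: A = 90 × 40 = 3600.00, centroid at (45.00, 20.00).
semicircular end: A = ½π·20² = 628.32, centroid at (-8.49, 20.00).
ΣA = 4228.32 mm², ΣAX̄ = 156666.67 mm³, ΣAȲ = 84566.37 mm³.
X̄ = 156666.67/4228.32 = 37.05 mm; Ȳ = 84566.37/4228.32 = 20.00 mm.

X̄ = 37.05 mm, Ȳ = 20.00 mm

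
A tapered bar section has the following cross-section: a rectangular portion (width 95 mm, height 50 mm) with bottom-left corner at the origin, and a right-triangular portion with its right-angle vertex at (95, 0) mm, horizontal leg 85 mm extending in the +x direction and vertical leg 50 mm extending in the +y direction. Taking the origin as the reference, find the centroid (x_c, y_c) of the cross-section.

x_c = 70.94 mm, y_c = 22.42 mm

Part | A | x̄ᵢ | ȳᵢ | A·x̄ᵢ | A·ȳᵢ
rectangular portion | 4750.00 | 47.50 | 25.00 | 225625.00 | 118750.00
triangular portion | 2125.00 | 123.33 | 16.67 | 262083.33 | 35416.67
Σ | 6875.00 |  |  | 487708.33 | 154166.67
x_c = 487708.33 / 6875.00 = 70.94 mm
y_c = 154166.67 / 6875.00 = 22.42 mm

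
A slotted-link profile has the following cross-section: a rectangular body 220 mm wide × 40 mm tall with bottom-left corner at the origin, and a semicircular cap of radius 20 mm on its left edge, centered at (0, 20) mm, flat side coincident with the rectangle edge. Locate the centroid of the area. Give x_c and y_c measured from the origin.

rectangular body: A = 220 × 40 = 8800.00, centroid at (110.00, 20.00).
semicircular end: A = ½π·20² = 628.32, centroid at (-8.49, 20.00).
ΣA = 9428.32 mm², ΣAx_c = 962666.67 mm³, ΣAy_c = 188566.37 mm³.
x_c = 962666.67/9428.32 = 102.10 mm; y_c = 188566.37/9428.32 = 20.00 mm.

x_c = 102.10 mm, y_c = 20.00 mm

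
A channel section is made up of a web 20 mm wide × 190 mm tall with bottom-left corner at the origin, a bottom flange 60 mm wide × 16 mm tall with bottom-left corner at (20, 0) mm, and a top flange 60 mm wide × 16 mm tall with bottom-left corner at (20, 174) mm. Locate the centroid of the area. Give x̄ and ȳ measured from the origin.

Part | A | x̄ᵢ | ȳᵢ | A·x̄ᵢ | A·ȳᵢ
web | 3800.00 | 10.00 | 95.00 | 38000.00 | 361000.00
bottom flange | 960.00 | 50.00 | 8.00 | 48000.00 | 7680.00
top flange | 960.00 | 50.00 | 182.00 | 48000.00 | 174720.00
Σ | 5720.00 |  |  | 134000.00 | 543400.00
x̄ = 134000.00 / 5720.00 = 23.43 mm
ȳ = 543400.00 / 5720.00 = 95.00 mm

x̄ = 23.43 mm, ȳ = 95.00 mm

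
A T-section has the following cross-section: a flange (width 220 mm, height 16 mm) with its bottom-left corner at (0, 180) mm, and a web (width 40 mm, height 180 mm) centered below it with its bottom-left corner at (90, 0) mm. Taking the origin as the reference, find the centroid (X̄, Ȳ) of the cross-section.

web: A = 40 × 180 = 7200.00, centroid at (110.00, 90.00).
flange: A = 220 × 16 = 3520.00, centroid at (110.00, 188.00).
ΣA = 10720.00 mm², ΣAX̄ = 1179200.00 mm³, ΣAȲ = 1309760.00 mm³.
X̄ = 1179200.00/10720.00 = 110.00 mm; Ȳ = 1309760.00/10720.00 = 122.18 mm.

X̄ = 110.00 mm, Ȳ = 122.18 mm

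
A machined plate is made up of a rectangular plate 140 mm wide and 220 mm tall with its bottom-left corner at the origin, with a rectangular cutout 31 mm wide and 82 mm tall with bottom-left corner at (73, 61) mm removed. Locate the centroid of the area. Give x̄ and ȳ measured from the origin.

x̄ = 68.34 mm, ȳ = 110.72 mm

Part | A | x̄ᵢ | ȳᵢ | A·x̄ᵢ | A·ȳᵢ
plate | 30800.00 | 70.00 | 110.00 | 2156000.00 | 3388000.00
hole | -2542.00 | 88.50 | 102.00 | -224967.00 | -259284.00
Σ | 28258.00 |  |  | 1931033.00 | 3128716.00
x̄ = 1931033.00 / 28258.00 = 68.34 mm
ȳ = 3128716.00 / 28258.00 = 110.72 mm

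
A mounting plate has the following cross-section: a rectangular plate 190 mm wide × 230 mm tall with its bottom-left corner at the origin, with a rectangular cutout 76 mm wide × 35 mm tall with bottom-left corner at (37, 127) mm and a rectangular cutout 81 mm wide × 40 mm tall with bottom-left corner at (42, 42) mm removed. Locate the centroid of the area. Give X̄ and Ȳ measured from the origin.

Part | A | x̄ᵢ | ȳᵢ | A·x̄ᵢ | A·ȳᵢ
plate | 43700.00 | 95.00 | 115.00 | 4151500.00 | 5025500.00
hole 1 | -2660.00 | 75.00 | 144.50 | -199500.00 | -384370.00
hole 2 | -3240.00 | 82.50 | 62.00 | -267300.00 | -200880.00
Σ | 37800.00 |  |  | 3684700.00 | 4440250.00
X̄ = 3684700.00 / 37800.00 = 97.48 mm
Ȳ = 4440250.00 / 37800.00 = 117.47 mm

X̄ = 97.48 mm, Ȳ = 117.47 mm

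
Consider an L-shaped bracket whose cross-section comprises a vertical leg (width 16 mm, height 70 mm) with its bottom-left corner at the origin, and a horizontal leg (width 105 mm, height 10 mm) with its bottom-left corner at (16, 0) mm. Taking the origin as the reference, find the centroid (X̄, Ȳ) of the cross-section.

X̄ = 37.27 mm, Ȳ = 20.48 mm

Part | A | x̄ᵢ | ȳᵢ | A·x̄ᵢ | A·ȳᵢ
vertical leg | 1120.00 | 8.00 | 35.00 | 8960.00 | 39200.00
horizontal leg | 1050.00 | 68.50 | 5.00 | 71925.00 | 5250.00
Σ | 2170.00 |  |  | 80885.00 | 44450.00
X̄ = 80885.00 / 2170.00 = 37.27 mm
Ȳ = 44450.00 / 2170.00 = 20.48 mm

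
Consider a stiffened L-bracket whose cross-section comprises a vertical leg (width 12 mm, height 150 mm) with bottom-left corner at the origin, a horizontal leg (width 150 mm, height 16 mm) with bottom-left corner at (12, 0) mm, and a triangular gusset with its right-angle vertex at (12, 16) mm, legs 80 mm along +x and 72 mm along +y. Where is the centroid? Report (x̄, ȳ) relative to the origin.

x̄ = 46.75 mm, ȳ = 38.05 mm

Part | A | x̄ᵢ | ȳᵢ | A·x̄ᵢ | A·ȳᵢ
vertical leg | 1800.00 | 6.00 | 75.00 | 10800.00 | 135000.00
horizontal leg | 2400.00 | 87.00 | 8.00 | 208800.00 | 19200.00
gusset | 2880.00 | 38.67 | 40.00 | 111360.00 | 115200.00
Σ | 7080.00 |  |  | 330960.00 | 269400.00
x̄ = 330960.00 / 7080.00 = 46.75 mm
ȳ = 269400.00 / 7080.00 = 38.05 mm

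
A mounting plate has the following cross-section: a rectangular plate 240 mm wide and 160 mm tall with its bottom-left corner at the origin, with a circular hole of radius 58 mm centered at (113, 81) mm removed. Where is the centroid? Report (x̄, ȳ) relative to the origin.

x̄ = 122.66 mm, ȳ = 79.62 mm

plate: A = 240 × 160 = 38400.00, centroid at (120.00, 80.00).
hole: A = −π·58² = -10568.32, centroid at (113.00, 81.00).
ΣA = 27831.68 mm², ΣAx̄ = 3413780.10 mm³, ΣAȳ = 2215966.27 mm³.
x̄ = 3413780.10/27831.68 = 122.66 mm; ȳ = 2215966.27/27831.68 = 79.62 mm.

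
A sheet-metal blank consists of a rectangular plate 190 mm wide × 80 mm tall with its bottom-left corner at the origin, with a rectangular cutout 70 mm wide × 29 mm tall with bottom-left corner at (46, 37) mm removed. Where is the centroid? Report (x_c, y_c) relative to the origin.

x_c = 97.16 mm, y_c = 38.23 mm

plate: A = 190 × 80 = 15200.00, centroid at (95.00, 40.00).
hole: A = −(70 × 29) = -2030.00, centroid at (81.00, 51.50).
ΣA = 13170.00 mm², ΣAx_c = 1279570.00 mm³, ΣAy_c = 503455.00 mm³.
x_c = 1279570.00/13170.00 = 97.16 mm; y_c = 503455.00/13170.00 = 38.23 mm.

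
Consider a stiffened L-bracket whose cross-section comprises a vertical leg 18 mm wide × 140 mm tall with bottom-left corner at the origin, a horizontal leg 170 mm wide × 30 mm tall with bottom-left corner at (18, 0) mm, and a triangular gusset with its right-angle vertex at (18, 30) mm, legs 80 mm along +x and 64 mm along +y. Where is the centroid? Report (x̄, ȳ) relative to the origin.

Part | A | x̄ᵢ | ȳᵢ | A·x̄ᵢ | A·ȳᵢ
vertical leg | 2520.00 | 9.00 | 70.00 | 22680.00 | 176400.00
horizontal leg | 5100.00 | 103.00 | 15.00 | 525300.00 | 76500.00
gusset | 2560.00 | 44.67 | 51.33 | 114346.67 | 131413.33
Σ | 10180.00 |  |  | 662326.67 | 384313.33
x̄ = 662326.67 / 10180.00 = 65.06 mm
ȳ = 384313.33 / 10180.00 = 37.75 mm

x̄ = 65.06 mm, ȳ = 37.75 mm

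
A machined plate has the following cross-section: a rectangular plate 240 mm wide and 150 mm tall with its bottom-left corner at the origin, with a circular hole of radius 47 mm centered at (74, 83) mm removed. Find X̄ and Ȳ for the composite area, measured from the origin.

X̄ = 130.99 mm, Ȳ = 73.09 mm

plate: A = 240 × 150 = 36000.00, centroid at (120.00, 75.00).
hole: A = −π·47² = -6939.78, centroid at (74.00, 83.00).
ΣA = 29060.22 mm², ΣAX̄ = 3806456.42 mm³, ΣAȲ = 2123998.41 mm³.
X̄ = 3806456.42/29060.22 = 130.99 mm; Ȳ = 2123998.41/29060.22 = 73.09 mm.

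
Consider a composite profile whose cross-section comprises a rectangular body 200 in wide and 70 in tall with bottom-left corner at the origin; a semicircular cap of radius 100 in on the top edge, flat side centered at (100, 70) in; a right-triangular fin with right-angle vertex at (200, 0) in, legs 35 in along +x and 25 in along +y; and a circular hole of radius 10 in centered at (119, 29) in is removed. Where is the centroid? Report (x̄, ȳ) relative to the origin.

x̄ = 101.44 in, ȳ = 75.45 in

rectangular body: A = 200 × 70 = 14000.00, centroid at (100.00, 35.00).
semicircular top: A = ½π·100² = 15707.96, centroid at (100.00, 112.44).
triangular fin: A = ½·35·25 = 437.50, centroid at (211.67, 8.33).
hole: A = −π·10² = -314.16, centroid at (119.00, 29.00).
ΣA = 29831.30 in², ΣAx̄ = 3026015.54 in³, ΣAȳ = 2250759.31 in³.
x̄ = 3026015.54/29831.30 = 101.44 in; ȳ = 2250759.31/29831.30 = 75.45 in.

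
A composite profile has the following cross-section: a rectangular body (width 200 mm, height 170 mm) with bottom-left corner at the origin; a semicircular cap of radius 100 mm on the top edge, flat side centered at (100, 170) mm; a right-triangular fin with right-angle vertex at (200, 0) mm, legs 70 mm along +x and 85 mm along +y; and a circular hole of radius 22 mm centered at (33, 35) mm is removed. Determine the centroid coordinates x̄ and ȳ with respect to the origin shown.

x̄ = 109.16 mm, ȳ = 122.32 mm

rectangular body: A = 200 × 170 = 34000.00, centroid at (100.00, 85.00).
semicircular top: A = ½π·100² = 15707.96, centroid at (100.00, 212.44).
triangular fin: A = ½·70·85 = 2975.00, centroid at (223.33, 28.33).
hole: A = −π·22² = -1520.53, centroid at (33.00, 35.00).
ΣA = 51162.43 mm², ΣAx̄ = 5585035.48 mm³, ΣAȳ = 6258093.51 mm³.
x̄ = 5585035.48/51162.43 = 109.16 mm; ȳ = 6258093.51/51162.43 = 122.32 mm.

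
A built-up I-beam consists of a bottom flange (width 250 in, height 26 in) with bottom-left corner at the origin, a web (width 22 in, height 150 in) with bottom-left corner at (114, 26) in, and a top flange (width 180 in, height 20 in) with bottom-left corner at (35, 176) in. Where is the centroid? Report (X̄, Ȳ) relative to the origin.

Part | A | x̄ᵢ | ȳᵢ | A·x̄ᵢ | A·ȳᵢ
bottom flange | 6500.00 | 125.00 | 13.00 | 812500.00 | 84500.00
web | 3300.00 | 125.00 | 101.00 | 412500.00 | 333300.00
top flange | 3600.00 | 125.00 | 186.00 | 450000.00 | 669600.00
Σ | 13400.00 |  |  | 1675000.00 | 1087400.00
X̄ = 1675000.00 / 13400.00 = 125.00 in
Ȳ = 1087400.00 / 13400.00 = 81.15 in

X̄ = 125.00 in, Ȳ = 81.15 in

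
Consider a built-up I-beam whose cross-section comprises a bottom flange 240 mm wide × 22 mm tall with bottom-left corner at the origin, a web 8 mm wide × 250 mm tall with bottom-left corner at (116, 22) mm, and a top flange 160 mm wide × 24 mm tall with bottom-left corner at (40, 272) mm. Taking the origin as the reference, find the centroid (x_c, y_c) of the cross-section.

Part | A | x̄ᵢ | ȳᵢ | A·x̄ᵢ | A·ȳᵢ
bottom flange | 5280.00 | 120.00 | 11.00 | 633600.00 | 58080.00
web | 2000.00 | 120.00 | 147.00 | 240000.00 | 294000.00
top flange | 3840.00 | 120.00 | 284.00 | 460800.00 | 1090560.00
Σ | 11120.00 |  |  | 1334400.00 | 1442640.00
x_c = 1334400.00 / 11120.00 = 120.00 mm
y_c = 1442640.00 / 11120.00 = 129.73 mm

x_c = 120.00 mm, y_c = 129.73 mm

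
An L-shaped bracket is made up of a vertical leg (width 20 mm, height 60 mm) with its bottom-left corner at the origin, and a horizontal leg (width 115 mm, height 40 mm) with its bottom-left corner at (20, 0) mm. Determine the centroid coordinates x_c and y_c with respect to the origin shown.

x_c = 63.53 mm, y_c = 22.07 mm

Part | A | x̄ᵢ | ȳᵢ | A·x̄ᵢ | A·ȳᵢ
vertical leg | 1200.00 | 10.00 | 30.00 | 12000.00 | 36000.00
horizontal leg | 4600.00 | 77.50 | 20.00 | 356500.00 | 92000.00
Σ | 5800.00 |  |  | 368500.00 | 128000.00
x_c = 368500.00 / 5800.00 = 63.53 mm
y_c = 128000.00 / 5800.00 = 22.07 mm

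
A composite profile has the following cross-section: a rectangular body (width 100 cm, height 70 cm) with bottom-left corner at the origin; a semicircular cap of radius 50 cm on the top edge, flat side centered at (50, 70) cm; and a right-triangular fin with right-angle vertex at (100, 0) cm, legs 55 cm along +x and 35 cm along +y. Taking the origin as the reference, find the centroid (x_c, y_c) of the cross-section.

Part | A | x̄ᵢ | ȳᵢ | A·x̄ᵢ | A·ȳᵢ
rectangular body | 7000.00 | 50.00 | 35.00 | 350000.00 | 245000.00
semicircular top | 3926.99 | 50.00 | 91.22 | 196349.54 | 358222.69
triangular fin | 962.50 | 118.33 | 11.67 | 113895.83 | 11229.17
Σ | 11889.49 |  |  | 660245.37 | 614451.86
x_c = 660245.37 / 11889.49 = 55.53 cm
y_c = 614451.86 / 11889.49 = 51.68 cm

x_c = 55.53 cm, y_c = 51.68 cm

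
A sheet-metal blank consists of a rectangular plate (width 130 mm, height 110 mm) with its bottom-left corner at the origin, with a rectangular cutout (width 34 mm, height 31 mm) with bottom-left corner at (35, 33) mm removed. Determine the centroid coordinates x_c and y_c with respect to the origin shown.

x_c = 66.03 mm, y_c = 55.52 mm

plate: A = 130 × 110 = 14300.00, centroid at (65.00, 55.00).
hole: A = −(34 × 31) = -1054.00, centroid at (52.00, 48.50).
ΣA = 13246.00 mm², ΣAx_c = 874692.00 mm³, ΣAy_c = 735381.00 mm³.
x_c = 874692.00/13246.00 = 66.03 mm; y_c = 735381.00/13246.00 = 55.52 mm.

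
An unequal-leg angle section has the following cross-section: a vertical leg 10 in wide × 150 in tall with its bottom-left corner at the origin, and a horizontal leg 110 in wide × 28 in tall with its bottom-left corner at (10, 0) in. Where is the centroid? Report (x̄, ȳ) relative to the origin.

vertical leg: A = 10 × 150 = 1500.00, centroid at (5.00, 75.00).
horizontal leg: A = 110 × 28 = 3080.00, centroid at (65.00, 14.00).
ΣA = 4580.00 in²
ΣAx̄ = (1500.00)(5.00) + (3080.00)(65.00) = 207700.00 in³
ΣAȳ = (1500.00)(75.00) + (3080.00)(14.00) = 155620.00 in³
x̄ = 207700.00 / 4580.00 = 45.35 in
ȳ = 155620.00 / 4580.00 = 33.98 in

x̄ = 45.35 in, ȳ = 33.98 in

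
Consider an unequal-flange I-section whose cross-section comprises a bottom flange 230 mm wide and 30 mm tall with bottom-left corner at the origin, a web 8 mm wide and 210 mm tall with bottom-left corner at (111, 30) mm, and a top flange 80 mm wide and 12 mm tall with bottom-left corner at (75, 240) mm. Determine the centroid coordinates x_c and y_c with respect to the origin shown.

Part | A | x̄ᵢ | ȳᵢ | A·x̄ᵢ | A·ȳᵢ
bottom flange | 6900.00 | 115.00 | 15.00 | 793500.00 | 103500.00
web | 1680.00 | 115.00 | 135.00 | 193200.00 | 226800.00
top flange | 960.00 | 115.00 | 246.00 | 110400.00 | 236160.00
Σ | 9540.00 |  |  | 1097100.00 | 566460.00
x_c = 1097100.00 / 9540.00 = 115.00 mm
y_c = 566460.00 / 9540.00 = 59.38 mm

x_c = 115.00 mm, y_c = 59.38 mm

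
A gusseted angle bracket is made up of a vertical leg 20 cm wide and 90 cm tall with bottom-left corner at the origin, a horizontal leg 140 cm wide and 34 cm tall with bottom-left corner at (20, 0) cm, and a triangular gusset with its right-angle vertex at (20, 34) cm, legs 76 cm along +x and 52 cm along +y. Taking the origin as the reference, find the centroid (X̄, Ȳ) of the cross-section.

Part | A | x̄ᵢ | ȳᵢ | A·x̄ᵢ | A·ȳᵢ
vertical leg | 1800.00 | 10.00 | 45.00 | 18000.00 | 81000.00
horizontal leg | 4760.00 | 90.00 | 17.00 | 428400.00 | 80920.00
gusset | 1976.00 | 45.33 | 51.33 | 89578.67 | 101434.67
Σ | 8536.00 |  |  | 535978.67 | 263354.67
X̄ = 535978.67 / 8536.00 = 62.79 cm
Ȳ = 263354.67 / 8536.00 = 30.85 cm

X̄ = 62.79 cm, Ȳ = 30.85 cm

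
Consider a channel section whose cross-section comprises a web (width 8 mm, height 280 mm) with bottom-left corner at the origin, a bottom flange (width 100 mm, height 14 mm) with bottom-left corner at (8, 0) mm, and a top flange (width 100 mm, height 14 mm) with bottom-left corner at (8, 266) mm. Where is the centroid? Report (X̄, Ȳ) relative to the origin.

Part | A | x̄ᵢ | ȳᵢ | A·x̄ᵢ | A·ȳᵢ
web | 2240.00 | 4.00 | 140.00 | 8960.00 | 313600.00
bottom flange | 1400.00 | 58.00 | 7.00 | 81200.00 | 9800.00
top flange | 1400.00 | 58.00 | 273.00 | 81200.00 | 382200.00
Σ | 5040.00 |  |  | 171360.00 | 705600.00
X̄ = 171360.00 / 5040.00 = 34.00 mm
Ȳ = 705600.00 / 5040.00 = 140.00 mm

X̄ = 34.00 mm, Ȳ = 140.00 mm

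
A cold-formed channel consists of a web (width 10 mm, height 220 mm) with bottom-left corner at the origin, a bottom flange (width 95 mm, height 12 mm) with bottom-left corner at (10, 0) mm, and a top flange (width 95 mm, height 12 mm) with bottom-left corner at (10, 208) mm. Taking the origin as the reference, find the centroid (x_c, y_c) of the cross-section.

web: A = 10 × 220 = 2200.00, centroid at (5.00, 110.00).
bottom flange: A = 95 × 12 = 1140.00, centroid at (57.50, 6.00).
top flange: A = 95 × 12 = 1140.00, centroid at (57.50, 214.00).
ΣA = 4480.00 mm²
ΣAx_c = (2200.00)(5.00) + (1140.00)(57.50) + (1140.00)(57.50) = 142100.00 mm³
ΣAy_c = (2200.00)(110.00) + (1140.00)(6.00) + (1140.00)(214.00) = 492800.00 mm³
x_c = 142100.00 / 4480.00 = 31.72 mm
y_c = 492800.00 / 4480.00 = 110.00 mm

x_c = 31.72 mm, y_c = 110.00 mm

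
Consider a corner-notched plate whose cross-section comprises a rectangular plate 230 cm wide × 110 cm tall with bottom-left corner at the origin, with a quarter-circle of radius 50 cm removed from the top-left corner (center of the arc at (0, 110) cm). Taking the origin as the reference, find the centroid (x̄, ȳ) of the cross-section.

x̄ = 122.89 cm, ȳ = 52.16 cm

plate: A = 230 × 110 = 25300.00, centroid at (115.00, 55.00).
removed quarter-circle: A = −¼π·50² = -1963.50, centroid at (21.22, 88.78).
ΣA = 23336.50 cm²
ΣAx̄ = (25300.00)(115.00) + (-1963.50)(21.22) = 2867833.33 cm³
ΣAȳ = (25300.00)(55.00) + (-1963.50)(88.78) = 1217182.17 cm³
x̄ = 2867833.33 / 23336.50 = 122.89 cm
ȳ = 1217182.17 / 23336.50 = 52.16 cm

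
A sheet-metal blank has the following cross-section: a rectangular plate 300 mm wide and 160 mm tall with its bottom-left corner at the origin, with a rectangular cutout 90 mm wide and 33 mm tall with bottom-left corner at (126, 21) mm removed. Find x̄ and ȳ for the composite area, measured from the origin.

x̄ = 148.61 mm, ȳ = 82.80 mm

plate: A = 300 × 160 = 48000.00, centroid at (150.00, 80.00).
hole: A = −(90 × 33) = -2970.00, centroid at (171.00, 37.50).
ΣA = 45030.00 mm²
ΣAx̄ = (48000.00)(150.00) + (-2970.00)(171.00) = 6692130.00 mm³
ΣAȳ = (48000.00)(80.00) + (-2970.00)(37.50) = 3728625.00 mm³
x̄ = 6692130.00 / 45030.00 = 148.61 mm
ȳ = 3728625.00 / 45030.00 = 82.80 mm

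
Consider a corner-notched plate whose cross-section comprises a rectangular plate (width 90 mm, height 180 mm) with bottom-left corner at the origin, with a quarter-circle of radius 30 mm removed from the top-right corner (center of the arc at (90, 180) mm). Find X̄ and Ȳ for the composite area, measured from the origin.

plate: A = 90 × 180 = 16200.00, centroid at (45.00, 90.00).
removed quarter-circle: A = −¼π·30² = -706.86, centroid at (77.27, 167.27).
ΣA = 15493.14 mm², ΣAX̄ = 674382.75 mm³, ΣAȲ = 1339765.50 mm³.
X̄ = 674382.75/15493.14 = 43.53 mm; Ȳ = 1339765.50/15493.14 = 86.47 mm.

X̄ = 43.53 mm, Ȳ = 86.47 mm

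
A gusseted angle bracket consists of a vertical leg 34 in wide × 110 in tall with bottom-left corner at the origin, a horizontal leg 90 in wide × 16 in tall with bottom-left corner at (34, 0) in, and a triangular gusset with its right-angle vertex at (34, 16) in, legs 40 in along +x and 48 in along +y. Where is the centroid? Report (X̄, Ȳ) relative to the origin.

X̄ = 36.28 in, Ȳ = 40.38 in

vertical leg: A = 34 × 110 = 3740.00, centroid at (17.00, 55.00).
horizontal leg: A = 90 × 16 = 1440.00, centroid at (79.00, 8.00).
gusset: A = ½·40·48 = 960.00, centroid at (47.33, 32.00).
ΣA = 6140.00 in², ΣAX̄ = 222780.00 in³, ΣAȲ = 247940.00 in³.
X̄ = 222780.00/6140.00 = 36.28 in; Ȳ = 247940.00/6140.00 = 40.38 in.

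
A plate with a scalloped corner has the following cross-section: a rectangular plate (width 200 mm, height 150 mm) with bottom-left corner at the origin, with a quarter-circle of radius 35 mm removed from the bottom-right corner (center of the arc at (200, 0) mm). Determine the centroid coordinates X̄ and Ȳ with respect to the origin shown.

plate: A = 200 × 150 = 30000.00, centroid at (100.00, 75.00).
removed quarter-circle: A = −¼π·35² = -962.11, centroid at (185.15, 14.85).
ΣA = 29037.89 mm²
ΣAX̄ = (30000.00)(100.00) + (-962.11)(185.15) = 2821869.12 mm³
ΣAȲ = (30000.00)(75.00) + (-962.11)(14.85) = 2235708.33 mm³
X̄ = 2821869.12 / 29037.89 = 97.18 mm
Ȳ = 2235708.33 / 29037.89 = 76.99 mm

X̄ = 97.18 mm, Ȳ = 76.99 mm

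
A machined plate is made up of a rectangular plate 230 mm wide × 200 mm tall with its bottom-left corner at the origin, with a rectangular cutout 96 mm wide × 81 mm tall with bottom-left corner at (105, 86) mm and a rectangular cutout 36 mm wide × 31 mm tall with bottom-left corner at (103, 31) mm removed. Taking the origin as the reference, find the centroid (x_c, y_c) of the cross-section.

x_c = 106.86 mm, y_c = 96.06 mm

plate: A = 230 × 200 = 46000.00, centroid at (115.00, 100.00).
hole 1: A = −(96 × 81) = -7776.00, centroid at (153.00, 126.50).
hole 2: A = −(36 × 31) = -1116.00, centroid at (121.00, 46.50).
ΣA = 37108.00 mm², ΣAx_c = 3965236.00 mm³, ΣAy_c = 3564442.00 mm³.
x_c = 3965236.00/37108.00 = 106.86 mm; y_c = 3564442.00/37108.00 = 96.06 mm.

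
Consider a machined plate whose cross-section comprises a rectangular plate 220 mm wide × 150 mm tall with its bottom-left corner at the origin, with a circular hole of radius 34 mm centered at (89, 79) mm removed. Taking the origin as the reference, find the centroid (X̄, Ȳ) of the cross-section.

Part | A | x̄ᵢ | ȳᵢ | A·x̄ᵢ | A·ȳᵢ
plate | 33000.00 | 110.00 | 75.00 | 3630000.00 | 2475000.00
hole | -3631.68 | 89.00 | 79.00 | -323219.62 | -286902.81
Σ | 29368.32 |  |  | 3306780.38 | 2188097.19
X̄ = 3306780.38 / 29368.32 = 112.60 mm
Ȳ = 2188097.19 / 29368.32 = 74.51 mm

X̄ = 112.60 mm, Ȳ = 74.51 mm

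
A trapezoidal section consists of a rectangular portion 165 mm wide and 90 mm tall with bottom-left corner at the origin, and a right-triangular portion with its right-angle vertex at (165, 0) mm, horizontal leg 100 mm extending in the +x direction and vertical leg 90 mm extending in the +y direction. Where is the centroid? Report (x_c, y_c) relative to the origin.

x_c = 109.44 mm, y_c = 41.51 mm

rectangular portion: A = 165 × 90 = 14850.00, centroid at (82.50, 45.00).
triangular portion: A = ½·100·90 = 4500.00, centroid at (198.33, 30.00).
ΣA = 19350.00 mm²
ΣAx_c = (14850.00)(82.50) + (4500.00)(198.33) = 2117625.00 mm³
ΣAy_c = (14850.00)(45.00) + (4500.00)(30.00) = 803250.00 mm³
x_c = 2117625.00 / 19350.00 = 109.44 mm
y_c = 803250.00 / 19350.00 = 41.51 mm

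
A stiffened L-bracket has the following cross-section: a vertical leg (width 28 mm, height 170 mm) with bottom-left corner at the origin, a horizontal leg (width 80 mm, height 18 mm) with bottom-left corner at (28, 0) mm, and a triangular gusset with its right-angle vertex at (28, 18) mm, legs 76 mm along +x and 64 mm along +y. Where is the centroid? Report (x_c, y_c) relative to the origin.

x_c = 34.09 mm, y_c = 59.46 mm

Part | A | x̄ᵢ | ȳᵢ | A·x̄ᵢ | A·ȳᵢ
vertical leg | 4760.00 | 14.00 | 85.00 | 66640.00 | 404600.00
horizontal leg | 1440.00 | 68.00 | 9.00 | 97920.00 | 12960.00
gusset | 2432.00 | 53.33 | 39.33 | 129706.67 | 95658.67
Σ | 8632.00 |  |  | 294266.67 | 513218.67
x_c = 294266.67 / 8632.00 = 34.09 mm
y_c = 513218.67 / 8632.00 = 59.46 mm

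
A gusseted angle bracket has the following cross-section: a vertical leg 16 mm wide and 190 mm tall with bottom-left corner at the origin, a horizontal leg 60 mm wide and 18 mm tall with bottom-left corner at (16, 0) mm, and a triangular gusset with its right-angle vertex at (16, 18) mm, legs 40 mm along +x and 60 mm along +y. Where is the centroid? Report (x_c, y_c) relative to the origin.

x_c = 20.53 mm, y_c = 64.68 mm

vertical leg: A = 16 × 190 = 3040.00, centroid at (8.00, 95.00).
horizontal leg: A = 60 × 18 = 1080.00, centroid at (46.00, 9.00).
gusset: A = ½·40·60 = 1200.00, centroid at (29.33, 38.00).
ΣA = 5320.00 mm²
ΣAx_c = (3040.00)(8.00) + (1080.00)(46.00) + (1200.00)(29.33) = 109200.00 mm³
ΣAy_c = (3040.00)(95.00) + (1080.00)(9.00) + (1200.00)(38.00) = 344120.00 mm³
x_c = 109200.00 / 5320.00 = 20.53 mm
y_c = 344120.00 / 5320.00 = 64.68 mm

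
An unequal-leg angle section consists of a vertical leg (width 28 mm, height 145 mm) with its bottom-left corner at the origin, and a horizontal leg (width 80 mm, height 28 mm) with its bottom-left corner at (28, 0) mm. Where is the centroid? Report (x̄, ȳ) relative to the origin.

x̄ = 33.20 mm, ȳ = 51.70 mm

vertical leg: A = 28 × 145 = 4060.00, centroid at (14.00, 72.50).
horizontal leg: A = 80 × 28 = 2240.00, centroid at (68.00, 14.00).
ΣA = 6300.00 mm², ΣAx̄ = 209160.00 mm³, ΣAȳ = 325710.00 mm³.
x̄ = 209160.00/6300.00 = 33.20 mm; ȳ = 325710.00/6300.00 = 51.70 mm.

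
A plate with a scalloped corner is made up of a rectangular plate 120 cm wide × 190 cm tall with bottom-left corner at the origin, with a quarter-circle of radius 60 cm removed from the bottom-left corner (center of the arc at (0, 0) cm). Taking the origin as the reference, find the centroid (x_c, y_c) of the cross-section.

x_c = 64.89 cm, y_c = 104.84 cm

plate: A = 120 × 190 = 22800.00, centroid at (60.00, 95.00).
removed quarter-circle: A = −¼π·60² = -2827.43, centroid at (25.46, 25.46).
ΣA = 19972.57 cm²
ΣAx_c = (22800.00)(60.00) + (-2827.43)(25.46) = 1296000.00 cm³
ΣAy_c = (22800.00)(95.00) + (-2827.43)(25.46) = 2094000.00 cm³
x_c = 1296000.00 / 19972.57 = 64.89 cm
y_c = 2094000.00 / 19972.57 = 104.84 cm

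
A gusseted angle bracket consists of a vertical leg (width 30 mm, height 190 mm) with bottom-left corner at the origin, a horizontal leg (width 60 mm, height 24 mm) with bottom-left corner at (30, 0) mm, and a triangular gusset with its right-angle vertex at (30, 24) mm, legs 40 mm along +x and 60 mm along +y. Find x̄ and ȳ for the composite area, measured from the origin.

vertical leg: A = 30 × 190 = 5700.00, centroid at (15.00, 95.00).
horizontal leg: A = 60 × 24 = 1440.00, centroid at (60.00, 12.00).
gusset: A = ½·40·60 = 1200.00, centroid at (43.33, 44.00).
ΣA = 8340.00 mm²
ΣAx̄ = (5700.00)(15.00) + (1440.00)(60.00) + (1200.00)(43.33) = 223900.00 mm³
ΣAȳ = (5700.00)(95.00) + (1440.00)(12.00) + (1200.00)(44.00) = 611580.00 mm³
x̄ = 223900.00 / 8340.00 = 26.85 mm
ȳ = 611580.00 / 8340.00 = 73.33 mm

x̄ = 26.85 mm, ȳ = 73.33 mm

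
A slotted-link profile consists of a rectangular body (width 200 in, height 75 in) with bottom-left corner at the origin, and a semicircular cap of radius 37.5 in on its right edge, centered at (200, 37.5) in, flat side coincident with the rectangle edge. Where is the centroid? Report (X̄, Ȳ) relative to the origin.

rectangular body: A = 200 × 75 = 15000.00, centroid at (100.00, 37.50).
semicircular end: A = ½π·37.5² = 2208.93, centroid at (215.92, 37.50).
ΣA = 17208.93 in²
ΣAX̄ = (15000.00)(100.00) + (2208.93)(215.92) = 1976942.72 in³
ΣAȲ = (15000.00)(37.50) + (2208.93)(37.50) = 645334.96 in³
X̄ = 1976942.72 / 17208.93 = 114.88 in
Ȳ = 645334.96 / 17208.93 = 37.50 in

X̄ = 114.88 in, Ȳ = 37.50 in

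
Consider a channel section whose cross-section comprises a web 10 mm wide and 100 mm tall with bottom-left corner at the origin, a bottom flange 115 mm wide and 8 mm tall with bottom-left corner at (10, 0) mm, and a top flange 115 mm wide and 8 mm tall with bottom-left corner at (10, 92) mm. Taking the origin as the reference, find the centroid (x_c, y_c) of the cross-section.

x_c = 45.49 mm, y_c = 50.00 mm

web: A = 10 × 100 = 1000.00, centroid at (5.00, 50.00).
bottom flange: A = 115 × 8 = 920.00, centroid at (67.50, 4.00).
top flange: A = 115 × 8 = 920.00, centroid at (67.50, 96.00).
ΣA = 2840.00 mm², ΣAx_c = 129200.00 mm³, ΣAy_c = 142000.00 mm³.
x_c = 129200.00/2840.00 = 45.49 mm; y_c = 142000.00/2840.00 = 50.00 mm.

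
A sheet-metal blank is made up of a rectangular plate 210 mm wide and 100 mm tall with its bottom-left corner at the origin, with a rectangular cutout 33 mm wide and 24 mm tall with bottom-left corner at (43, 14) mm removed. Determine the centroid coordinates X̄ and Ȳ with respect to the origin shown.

X̄ = 106.78 mm, Ȳ = 50.94 mm

plate: A = 210 × 100 = 21000.00, centroid at (105.00, 50.00).
hole: A = −(33 × 24) = -792.00, centroid at (59.50, 26.00).
ΣA = 20208.00 mm²
ΣAX̄ = (21000.00)(105.00) + (-792.00)(59.50) = 2157876.00 mm³
ΣAȲ = (21000.00)(50.00) + (-792.00)(26.00) = 1029408.00 mm³
X̄ = 2157876.00 / 20208.00 = 106.78 mm
Ȳ = 1029408.00 / 20208.00 = 50.94 mm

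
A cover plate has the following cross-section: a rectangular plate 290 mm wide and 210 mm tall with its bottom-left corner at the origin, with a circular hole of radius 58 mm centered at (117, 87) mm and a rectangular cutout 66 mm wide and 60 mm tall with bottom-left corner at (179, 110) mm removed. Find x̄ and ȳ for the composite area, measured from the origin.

plate: A = 290 × 210 = 60900.00, centroid at (145.00, 105.00).
hole 1: A = −π·58² = -10568.32, centroid at (117.00, 87.00).
hole 2: A = −(66 × 60) = -3960.00, centroid at (212.00, 140.00).
ΣA = 46371.68 mm²
ΣAx̄ = (60900.00)(145.00) + (-10568.32)(117.00) + (-3960.00)(212.00) = 6754486.83 mm³
ΣAȳ = (60900.00)(105.00) + (-10568.32)(87.00) + (-3960.00)(140.00) = 4920656.36 mm³
x̄ = 6754486.83 / 46371.68 = 145.66 mm
ȳ = 4920656.36 / 46371.68 = 106.11 mm

x̄ = 145.66 mm, ȳ = 106.11 mm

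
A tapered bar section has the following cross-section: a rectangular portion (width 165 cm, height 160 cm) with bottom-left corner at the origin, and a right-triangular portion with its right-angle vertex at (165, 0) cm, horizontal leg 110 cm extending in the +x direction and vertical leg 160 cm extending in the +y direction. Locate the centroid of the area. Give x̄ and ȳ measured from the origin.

x̄ = 112.29 cm, ȳ = 73.33 cm

rectangular portion: A = 165 × 160 = 26400.00, centroid at (82.50, 80.00).
triangular portion: A = ½·110·160 = 8800.00, centroid at (201.67, 53.33).
ΣA = 35200.00 cm², ΣAx̄ = 3952666.67 cm³, ΣAȳ = 2581333.33 cm³.
x̄ = 3952666.67/35200.00 = 112.29 cm; ȳ = 2581333.33/35200.00 = 73.33 cm.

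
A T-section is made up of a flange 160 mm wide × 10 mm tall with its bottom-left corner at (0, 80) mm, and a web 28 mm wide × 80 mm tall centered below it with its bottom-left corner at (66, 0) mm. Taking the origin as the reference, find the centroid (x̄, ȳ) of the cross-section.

web: A = 28 × 80 = 2240.00, centroid at (80.00, 40.00).
flange: A = 160 × 10 = 1600.00, centroid at (80.00, 85.00).
ΣA = 3840.00 mm², ΣAx̄ = 307200.00 mm³, ΣAȳ = 225600.00 mm³.
x̄ = 307200.00/3840.00 = 80.00 mm; ȳ = 225600.00/3840.00 = 58.75 mm.

x̄ = 80.00 mm, ȳ = 58.75 mm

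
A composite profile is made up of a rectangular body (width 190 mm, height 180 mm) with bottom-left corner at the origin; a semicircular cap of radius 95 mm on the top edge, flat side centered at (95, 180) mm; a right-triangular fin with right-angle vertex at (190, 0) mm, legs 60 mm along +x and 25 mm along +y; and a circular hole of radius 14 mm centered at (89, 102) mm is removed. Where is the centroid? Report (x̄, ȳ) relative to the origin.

x̄ = 96.85 mm, ȳ = 126.67 mm

Part | A | x̄ᵢ | ȳᵢ | A·x̄ᵢ | A·ȳᵢ
rectangular body | 34200.00 | 95.00 | 90.00 | 3249000.00 | 3078000.00
semicircular top | 14176.44 | 95.00 | 220.32 | 1346761.50 | 3123341.97
triangular fin | 750.00 | 210.00 | 8.33 | 157500.00 | 6250.00
hole | -615.75 | 89.00 | 102.00 | -54801.94 | -62806.72
Σ | 48510.68 |  |  | 4698459.56 | 6144785.25
x̄ = 4698459.56 / 48510.68 = 96.85 mm
ȳ = 6144785.25 / 48510.68 = 126.67 mm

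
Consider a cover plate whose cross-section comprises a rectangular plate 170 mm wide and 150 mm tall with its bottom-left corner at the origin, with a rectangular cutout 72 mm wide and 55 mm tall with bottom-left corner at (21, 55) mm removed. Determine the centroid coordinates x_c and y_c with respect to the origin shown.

x_c = 90.15 mm, y_c = 73.62 mm

plate: A = 170 × 150 = 25500.00, centroid at (85.00, 75.00).
hole: A = −(72 × 55) = -3960.00, centroid at (57.00, 82.50).
ΣA = 21540.00 mm²
ΣAx_c = (25500.00)(85.00) + (-3960.00)(57.00) = 1941780.00 mm³
ΣAy_c = (25500.00)(75.00) + (-3960.00)(82.50) = 1585800.00 mm³
x_c = 1941780.00 / 21540.00 = 90.15 mm
y_c = 1585800.00 / 21540.00 = 73.62 mm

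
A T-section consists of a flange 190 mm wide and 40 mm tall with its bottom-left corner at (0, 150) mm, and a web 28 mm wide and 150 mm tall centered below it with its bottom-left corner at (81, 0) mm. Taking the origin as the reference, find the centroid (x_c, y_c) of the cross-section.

x_c = 95.00 mm, y_c = 136.19 mm

web: A = 28 × 150 = 4200.00, centroid at (95.00, 75.00).
flange: A = 190 × 40 = 7600.00, centroid at (95.00, 170.00).
ΣA = 11800.00 mm²
ΣAx_c = (4200.00)(95.00) + (7600.00)(95.00) = 1121000.00 mm³
ΣAy_c = (4200.00)(75.00) + (7600.00)(170.00) = 1607000.00 mm³
x_c = 1121000.00 / 11800.00 = 95.00 mm
y_c = 1607000.00 / 11800.00 = 136.19 mm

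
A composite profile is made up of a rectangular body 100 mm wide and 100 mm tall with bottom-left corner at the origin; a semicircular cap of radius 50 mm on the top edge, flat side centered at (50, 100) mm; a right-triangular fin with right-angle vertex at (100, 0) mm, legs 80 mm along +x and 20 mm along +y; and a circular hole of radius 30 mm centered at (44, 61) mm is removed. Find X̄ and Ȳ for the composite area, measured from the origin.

Part | A | x̄ᵢ | ȳᵢ | A·x̄ᵢ | A·ȳᵢ
rectangular body | 10000.00 | 50.00 | 50.00 | 500000.00 | 500000.00
semicircular top | 3926.99 | 50.00 | 121.22 | 196349.54 | 476032.42
triangular fin | 800.00 | 126.67 | 6.67 | 101333.33 | 5333.33
hole | -2827.43 | 44.00 | 61.00 | -124407.07 | -172473.44
Σ | 11899.56 |  |  | 673275.81 | 808892.31
X̄ = 673275.81 / 11899.56 = 56.58 mm
Ȳ = 808892.31 / 11899.56 = 67.98 mm

X̄ = 56.58 mm, Ȳ = 67.98 mm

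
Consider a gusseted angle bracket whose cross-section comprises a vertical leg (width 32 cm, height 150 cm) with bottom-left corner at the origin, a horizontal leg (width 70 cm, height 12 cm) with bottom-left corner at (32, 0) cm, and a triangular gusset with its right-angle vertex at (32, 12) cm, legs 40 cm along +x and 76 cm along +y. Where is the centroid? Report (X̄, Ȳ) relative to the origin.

X̄ = 28.21 cm, Ȳ = 58.91 cm

vertical leg: A = 32 × 150 = 4800.00, centroid at (16.00, 75.00).
horizontal leg: A = 70 × 12 = 840.00, centroid at (67.00, 6.00).
gusset: A = ½·40·76 = 1520.00, centroid at (45.33, 37.33).
ΣA = 7160.00 cm²
ΣAX̄ = (4800.00)(16.00) + (840.00)(67.00) + (1520.00)(45.33) = 201986.67 cm³
ΣAȲ = (4800.00)(75.00) + (840.00)(6.00) + (1520.00)(37.33) = 421786.67 cm³
X̄ = 201986.67 / 7160.00 = 28.21 cm
Ȳ = 421786.67 / 7160.00 = 58.91 cm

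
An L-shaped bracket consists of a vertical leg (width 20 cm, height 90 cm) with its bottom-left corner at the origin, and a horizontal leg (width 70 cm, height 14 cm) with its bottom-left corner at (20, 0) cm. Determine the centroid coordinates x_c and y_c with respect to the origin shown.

x_c = 25.86 cm, y_c = 31.60 cm

vertical leg: A = 20 × 90 = 1800.00, centroid at (10.00, 45.00).
horizontal leg: A = 70 × 14 = 980.00, centroid at (55.00, 7.00).
ΣA = 2780.00 cm², ΣAx_c = 71900.00 cm³, ΣAy_c = 87860.00 cm³.
x_c = 71900.00/2780.00 = 25.86 cm; y_c = 87860.00/2780.00 = 31.60 cm.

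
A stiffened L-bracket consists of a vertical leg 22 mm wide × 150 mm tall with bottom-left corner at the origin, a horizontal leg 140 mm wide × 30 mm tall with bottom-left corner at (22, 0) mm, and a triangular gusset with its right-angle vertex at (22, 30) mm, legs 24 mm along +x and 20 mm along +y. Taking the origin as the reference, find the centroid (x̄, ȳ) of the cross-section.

vertical leg: A = 22 × 150 = 3300.00, centroid at (11.00, 75.00).
horizontal leg: A = 140 × 30 = 4200.00, centroid at (92.00, 15.00).
gusset: A = ½·24·20 = 240.00, centroid at (30.00, 36.67).
ΣA = 7740.00 mm², ΣAx̄ = 429900.00 mm³, ΣAȳ = 319300.00 mm³.
x̄ = 429900.00/7740.00 = 55.54 mm; ȳ = 319300.00/7740.00 = 41.25 mm.

x̄ = 55.54 mm, ȳ = 41.25 mm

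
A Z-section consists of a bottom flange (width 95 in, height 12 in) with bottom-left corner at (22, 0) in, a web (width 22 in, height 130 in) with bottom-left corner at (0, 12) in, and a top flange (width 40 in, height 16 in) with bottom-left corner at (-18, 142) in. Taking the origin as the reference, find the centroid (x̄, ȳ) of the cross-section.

bottom flange: A = 95 × 12 = 1140.00, centroid at (69.50, 6.00).
web: A = 22 × 130 = 2860.00, centroid at (11.00, 77.00).
top flange: A = 40 × 16 = 640.00, centroid at (2.00, 150.00).
ΣA = 4640.00 in²
ΣAx̄ = (1140.00)(69.50) + (2860.00)(11.00) + (640.00)(2.00) = 111970.00 in³
ΣAȳ = (1140.00)(6.00) + (2860.00)(77.00) + (640.00)(150.00) = 323060.00 in³
x̄ = 111970.00 / 4640.00 = 24.13 in
ȳ = 323060.00 / 4640.00 = 69.62 in

x̄ = 24.13 in, ȳ = 69.62 in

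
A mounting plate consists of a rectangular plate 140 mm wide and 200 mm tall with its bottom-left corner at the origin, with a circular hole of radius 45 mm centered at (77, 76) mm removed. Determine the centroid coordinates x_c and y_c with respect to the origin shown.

x_c = 67.94 mm, y_c = 107.06 mm

Part | A | x̄ᵢ | ȳᵢ | A·x̄ᵢ | A·ȳᵢ
plate | 28000.00 | 70.00 | 100.00 | 1960000.00 | 2800000.00
hole | -6361.73 | 77.00 | 76.00 | -489852.83 | -483491.11
Σ | 21638.27 |  |  | 1470147.17 | 2316508.89
x_c = 1470147.17 / 21638.27 = 67.94 mm
y_c = 2316508.89 / 21638.27 = 107.06 mm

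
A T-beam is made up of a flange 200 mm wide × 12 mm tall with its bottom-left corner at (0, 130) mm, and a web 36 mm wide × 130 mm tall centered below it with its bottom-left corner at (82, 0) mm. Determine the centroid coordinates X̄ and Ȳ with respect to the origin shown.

X̄ = 100.00 mm, Ȳ = 89.07 mm

Part | A | x̄ᵢ | ȳᵢ | A·x̄ᵢ | A·ȳᵢ
web | 4680.00 | 100.00 | 65.00 | 468000.00 | 304200.00
flange | 2400.00 | 100.00 | 136.00 | 240000.00 | 326400.00
Σ | 7080.00 |  |  | 708000.00 | 630600.00
X̄ = 708000.00 / 7080.00 = 100.00 mm
Ȳ = 630600.00 / 7080.00 = 89.07 mm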